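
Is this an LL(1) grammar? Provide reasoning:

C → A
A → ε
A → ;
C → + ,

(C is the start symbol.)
Yes, the grammar is LL(1).

A grammar is LL(1) if for each non-terminal N with multiple productions, the predict sets of those productions are pairwise disjoint, where PREDICT(N → α) = (FIRST(α) \ {ε}) ∪ (FOLLOW(N) if α ⇒* ε).

Relevant sets:
  FIRST(A) = { ';', ε }
  FOLLOW(C) = { $ }
  FOLLOW(A) = { $ }

For C:
  PREDICT(C → A) = { $, ';' }
  PREDICT(C → '+' ',') = { '+' }
For A:
  PREDICT(A → ε) = { $ }
  PREDICT(A → ';') = { ';' }

All predict sets are disjoint. The grammar IS LL(1).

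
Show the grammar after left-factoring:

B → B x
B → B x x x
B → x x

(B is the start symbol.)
Left-factoring transforms A → αβ₁ | αβ₂ into A → αA' and A' → β₁ | β₂
(α is the longest common prefix among the alternatives). Repeat until
no nonterminal has two alternatives with a common prefix.

Round 1: B has alternatives sharing prefix 'B x'. Introduce B': B → B x B'
  Add: B' → ε
  Add: B' → x x

No remaining common prefixes — done.

Resulting grammar:
B → B x B'
B' → ε
B' → x x
B → x x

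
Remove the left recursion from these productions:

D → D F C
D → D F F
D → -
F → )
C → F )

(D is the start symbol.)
D → - D'
D' → F C D'
D' → F F D'
D' → ε
F → )
C → F )

D is directly left-recursive. The standard transformation for
  A → A α₁ | ... | A α_m | β₁ | ... | β_n
is
  A  → β₁ A' | ... | β_n A'
  A' → α₁ A' | ... | α_m A' | ε

D → - becomes D → - D'
D → D F C becomes D' → F C D'
D → D F F becomes D' → F F D'
Add D' → ε

Productions for other non-terminals are unchanged:
  F → )
  C → F )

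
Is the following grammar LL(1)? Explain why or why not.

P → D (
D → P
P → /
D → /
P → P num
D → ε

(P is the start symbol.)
Relevant sets:
  FIRST(D) = { '(', '/', ε }
  FIRST(P) = { '(', '/' }
  FOLLOW(D) = { '(' }

For P:
  PREDICT(P → D '(') = { '(', '/' }
  PREDICT(P → '/') = { '/' }
  PREDICT(P → P num) = { '(', '/' }
For D:
  PREDICT(D → P) = { '(', '/' }
  PREDICT(D → '/') = { '/' }
  PREDICT(D → ε) = { '(' }

Conflict found: Predict set conflict for P: { '/' }
The grammar is NOT LL(1).

Answer: No. Predict set conflict for P: { '/' }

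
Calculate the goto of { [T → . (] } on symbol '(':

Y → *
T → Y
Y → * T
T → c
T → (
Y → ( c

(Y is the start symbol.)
GOTO(I, '(') = CLOSURE({ [A → αX.β] : [A → α.Xβ] ∈ I, X = '(' })

Items with dot before '(', with the dot advanced:
  [T → . (] → [T → ( .]
Closure adds nothing (no advanced item has the dot before a non-terminal).

GOTO = { [T → ( .] }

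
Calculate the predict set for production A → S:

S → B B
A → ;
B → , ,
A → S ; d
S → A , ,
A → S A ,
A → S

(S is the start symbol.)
{ ',', ';' }

PREDICT(A → S) = (FIRST(RHS) \ {ε}) ∪ (FOLLOW(A) if ε ∈ FIRST(RHS), i.e. RHS ⇒* ε)
FIRST(S) = { ',', ';' }
FIRST(S) = { ',', ';' }
ε ∉ FIRST(S), so FOLLOW(A) is not added.
PREDICT(A → S) = { ',', ';' }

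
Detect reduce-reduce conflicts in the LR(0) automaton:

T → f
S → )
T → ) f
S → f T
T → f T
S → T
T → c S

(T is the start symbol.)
Yes — I10: [S → f T .] vs [T → f T .]

Augment with T' → T and build the canonical LR(0) collection (I0 = CLOSURE({[T' → . T]}), then GOTO on every symbol after a dot until no new states appear). It has 12 states:
  I0: { [T → . ) f], [T → . c S], [T → . f T], [T → . f], [T' → . T] }  — shift
  I1: { [T → ) . f] }  — shift
  I2: { [T' → T .] }  — accept
  I3: { [S → . )], [S → . T], [S → . f T], [T → . ) f], [T → . c S], [T → . f T], [T → . f], [T → c . S] }  — shift
  I4: { [T → . ) f], [T → . c S], [T → . f T], [T → . f], [T → f . T], [T → f .] }  — shift, reduce
  I5: { [T → f T .] }  — reduce
  I6: { [S → ) .], [T → ) . f] }  — shift, reduce
  I7: { [T → c S .] }  — reduce
  I8: { [S → T .] }  — reduce
  I9: { [S → f . T], [T → . ) f], [T → . c S], [T → . f T], [T → . f], [T → f . T], [T → f .] }  — shift, reduce
  I10: { [S → f T .], [T → f T .] }  — 2 reduces
  I11: { [T → ) f .] }  — reduce

I10 contains complete items [S → f T .], [T → f T .] — reduce-reduce conflict.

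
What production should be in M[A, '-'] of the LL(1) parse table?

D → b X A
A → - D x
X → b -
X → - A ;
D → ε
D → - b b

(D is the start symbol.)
A → - D x

To find M[A, '-'], we find productions for A where '-' is in the predict set (PREDICT(N → α) = (FIRST(α) \ {ε}) ∪ (FOLLOW(N) if α ⇒* ε)).

A → - D x: PREDICT = { '-' }
  '-' is in predict set, so this production goes in M[A, '-']

M[A, '-'] = A → - D x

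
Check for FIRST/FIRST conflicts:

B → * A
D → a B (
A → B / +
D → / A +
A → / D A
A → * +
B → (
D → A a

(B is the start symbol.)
Yes. D → '/' A '+' / D → A a on { '/' }; A → B '/' '+' / A → '*' '+' on { '*' }

FIRST sets of the non-terminals at (or reachable through a nullable prefix from) the front of some alternative:
  FIRST(A) = { '(', '*', '/' }
  FIRST(B) = { '(', '*' }

Productions for B:
  B → * A: FIRST = { '*' }
  B → (: FIRST = { '(' }
Productions for D:
  D → a B (: FIRST = { 'a' }
  D → / A +: FIRST = { '/' }
  D → A a: FIRST = { '(', '*', '/' }
Productions for A:
  A → B / +: FIRST = { '(', '*' }
  A → / D A: FIRST = { '/' }
  A → * +: FIRST = { '*' }

Conflict for D: D → / A + and D → A a
  Overlap: { '/' }
Conflict for A: A → B / + and A → * +
  Overlap: { '*' }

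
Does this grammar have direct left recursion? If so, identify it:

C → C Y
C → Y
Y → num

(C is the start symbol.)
Yes, C is left-recursive

Direct left recursion occurs when N → N α for some non-terminal N (the right-hand side begins with the left-hand side itself).

C → C Y: LEFT RECURSIVE (starts with C)
C → Y: starts with Y
Y → num: starts with num

The grammar has direct left recursion on: C.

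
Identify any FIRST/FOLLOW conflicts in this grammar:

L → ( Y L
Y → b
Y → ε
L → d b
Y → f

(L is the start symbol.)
No FIRST/FOLLOW conflicts.

A FIRST/FOLLOW conflict occurs when a non-terminal N has a nullable alternative N → β (β ⇒* ε) and another alternative N → α with FIRST(α) ∩ FOLLOW(N) ≠ ∅: on such a lookahead the parser cannot decide between expanding α and letting N vanish via β.

Nullable non-terminals: Y.

Y: nullable alternative(s) Y → ε; FOLLOW(Y) = { '(', 'd' }
  Y → b: FIRST \ {ε} = { 'b' } — disjoint from FOLLOW(Y)
  Y → ε: FIRST \ {ε} = { } — this is the only nullable alternative, skip
  Y → f: FIRST \ {ε} = { 'f' } — disjoint from FOLLOW(Y)

L has no nullable alternative, so no FIRST/FOLLOW check is needed there.

No FIRST/FOLLOW conflicts found.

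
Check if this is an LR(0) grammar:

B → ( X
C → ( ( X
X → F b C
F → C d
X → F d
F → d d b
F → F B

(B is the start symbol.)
Yes, the grammar is LR(0)

A grammar is LR(0) if no state in the canonical LR(0) collection has:
  - both a shift item (dot before a terminal) and a complete item (shift-reduce conflict), or
  - two or more complete items (reduce-reduce conflict; the accept item [B' → B .] counts as a complete item here).

Augment with B' → B and build the canonical LR(0) collection (I0 = CLOSURE({[B' → . B]}), then GOTO on every symbol after a dot until no new states appear). It has 17 states:
  I0: { [B → . ( X], [B' → . B] }  — shift
  I1: { [B → ( . X], [C → . ( ( X], [F → . C d], [F → . F B], [F → . d d b], [X → . F b C], [X → . F d] }  — shift
  I2: { [B' → B .] }  — accept
  I3: { [C → ( . ( X] }  — shift
  I4: { [F → C . d] }  — shift
  I5: { [B → . ( X], [F → F . B], [X → F . b C], [X → F . d] }  — shift
  I6: { [B → ( X .] }  — reduce
  I7: { [F → d . d b] }  — shift
  I8: { [F → d d . b] }  — shift
  I9: { [F → d d b .] }  — reduce
  I10: { [F → F B .] }  — reduce
  I11: { [C → . ( ( X], [X → F b . C] }  — shift
  I12: { [X → F d .] }  — reduce
  I13: { [X → F b C .] }  — reduce
  I14: { [F → C d .] }  — reduce
  I15: { [C → ( ( . X], [C → . ( ( X], [F → . C d], [F → . F B], [F → . d d b], [X → . F b C], [X → . F d] }  — shift
  I16: { [C → ( ( X .] }  — reduce

Every state is either a pure shift/goto state or contains exactly one complete item and nothing to shift — no conflicts. The grammar is LR(0).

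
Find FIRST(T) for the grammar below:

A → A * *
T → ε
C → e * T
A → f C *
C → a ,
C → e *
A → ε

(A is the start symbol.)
From T → ε:
  - ε-production, so ε ∈ FIRST(T)

Collecting: FIRST(T) = { ε }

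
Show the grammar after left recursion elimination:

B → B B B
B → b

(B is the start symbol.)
B is directly left-recursive. The standard transformation for
  A → A α₁ | ... | A α_m | β₁ | ... | β_n
is
  A  → β₁ A' | ... | β_n A'
  A' → α₁ A' | ... | α_m A' | ε

B → b becomes B → b B'
B → B B B becomes B' → B B B'
Add B' → ε

Resulting grammar:
B → b B'
B' → B B B'
B' → ε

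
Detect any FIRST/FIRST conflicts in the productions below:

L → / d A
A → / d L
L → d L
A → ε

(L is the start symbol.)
No FIRST/FIRST conflicts.

A FIRST/FIRST conflict occurs when two productions N → α and N → β for the same non-terminal have FIRST(α) ∩ FIRST(β) ≠ ∅ (with ε ∈ FIRST of a nullable right-hand side, so two nullable alternatives also conflict).

Productions for L:
  L → / d A: FIRST = { '/' }
  L → d L: FIRST = { 'd' }
Productions for A:
  A → / d L: FIRST = { '/' }
  A → ε: FIRST = { ε }

All alternatives of each non-terminal have pairwise disjoint FIRST sets.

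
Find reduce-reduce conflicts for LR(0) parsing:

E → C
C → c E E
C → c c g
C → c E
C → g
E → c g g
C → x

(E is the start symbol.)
Yes — I10: [C → c c g .] vs [C → g .]

A reduce-reduce conflict occurs when an LR(0) state has two complete items [A → α .] and [B → β .] — both call for a reduction, and with no lookahead the parser cannot choose between them.

Augment with E' → E and build the canonical LR(0) collection (I0 = CLOSURE({[E' → . E]}), then GOTO on every symbol after a dot until no new states appear). It has 12 states:
  I0: { [C → . c E E], [C → . c E], [C → . c c g], [C → . g], [C → . x], [E → . C], [E → . c g g], [E' → . E] }  — shift
  I1: { [E → C .] }  — reduce
  I2: { [E' → E .] }  — accept
  I3: { [C → . c E E], [C → . c E], [C → . c c g], [C → . g], [C → . x], [C → c . E E], [C → c . E], [C → c . c g], [E → . C], [E → . c g g], [E → c . g g] }  — shift
  I4: { [C → g .] }  — reduce
  I5: { [C → x .] }  — reduce
  I6: { [C → . c E E], [C → . c E], [C → . c c g], [C → . g], [C → . x], [C → c E . E], [C → c E .], [E → . C], [E → . c g g] }  — shift, reduce
  I7: { [C → . c E E], [C → . c E], [C → . c c g], [C → . g], [C → . x], [C → c . E E], [C → c . E], [C → c . c g], [C → c c . g], [E → . C], [E → . c g g], [E → c . g g] }  — shift
  I8: { [C → g .], [E → c g . g] }  — shift, reduce
  I9: { [E → c g g .] }  — reduce
  I10: { [C → c c g .], [C → g .], [E → c g . g] }  — shift, 2 reduces
  I11: { [C → c E E .] }  — reduce

I10 contains complete items [C → c c g .], [C → g .] — reduce-reduce conflict.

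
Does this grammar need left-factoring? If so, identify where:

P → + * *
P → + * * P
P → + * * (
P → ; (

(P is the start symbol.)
Left-factoring is needed when two productions for the same non-terminal
share a common prefix on the right-hand side.

Productions for P:
  P → + * *
  P → + * * P
  P → + * * (
  P → ; (

Found common prefix '+ * *' in productions for P

Answer: Yes, P has productions with common prefix '+ * *'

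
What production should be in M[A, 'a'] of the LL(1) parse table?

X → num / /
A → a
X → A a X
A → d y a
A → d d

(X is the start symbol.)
To find M[A, 'a'], we find productions for A where 'a' is in the predict set (PREDICT(N → α) = (FIRST(α) \ {ε}) ∪ (FOLLOW(N) if α ⇒* ε)).

A → a: PREDICT = { 'a' }
  'a' is in predict set, so this production goes in M[A, 'a']
A → d y a: PREDICT = { 'd' }
A → d d: PREDICT = { 'd' }

M[A, 'a'] = A → a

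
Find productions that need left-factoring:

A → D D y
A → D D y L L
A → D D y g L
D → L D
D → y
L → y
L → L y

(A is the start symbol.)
Yes, A has productions with common prefix 'D D y'

Left-factoring is needed when two productions for the same non-terminal
share a common prefix on the right-hand side.

Productions for A:
  A → D D y
  A → D D y L L
  A → D D y g L
Productions for D:
  D → L D
  D → y
Productions for L:
  L → y
  L → L y

Found common prefix 'D D y' in productions for A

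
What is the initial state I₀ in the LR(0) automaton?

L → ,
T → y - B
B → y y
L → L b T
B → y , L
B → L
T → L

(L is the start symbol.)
First, augment the grammar with L' → L
I₀ = CLOSURE({ [L' → . L] }):
  [L' → . L] has the dot before L: add [L → . ,], [L → . L b T]
No further items can be added.

I₀ = { [L → . ,], [L → . L b T], [L' → . L] }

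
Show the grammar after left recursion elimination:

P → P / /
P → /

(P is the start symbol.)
P → / P'
P' → / / P'
P' → ε

P is directly left-recursive. The standard transformation for
  A → A α₁ | ... | A α_m | β₁ | ... | β_n
is
  A  → β₁ A' | ... | β_n A'
  A' → α₁ A' | ... | α_m A' | ε

P → / becomes P → / P'
P → P / / becomes P' → / / P'
Add P' → ε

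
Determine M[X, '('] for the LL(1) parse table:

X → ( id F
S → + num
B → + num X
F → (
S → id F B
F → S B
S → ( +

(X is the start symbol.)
X → ( id F

To find M[X, '('], we find productions for X where '(' is in the predict set (PREDICT(N → α) = (FIRST(α) \ {ε}) ∪ (FOLLOW(N) if α ⇒* ε)).

X → ( id F: PREDICT = { '(' }
  '(' is in predict set, so this production goes in M[X, '(']

M[X, '('] = X → ( id F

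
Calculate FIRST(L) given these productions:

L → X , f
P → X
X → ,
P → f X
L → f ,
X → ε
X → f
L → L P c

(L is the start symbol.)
To compute FIRST(L), examine every production with L on the left-hand side, reading each right-hand side left to right until a non-nullable symbol is reached.

FIRST sets of the other non-terminals involved (by the same procedure, iterated to a fixed point):
  FIRST(X) = { ',', 'f', ε }

From L → X , f:
  - X is a non-terminal: add FIRST(X) \ {ε} = { ',', 'f' }
    X is nullable, so continue to the next symbol
  - ',' is a terminal: add ',' and stop
From L → f ,:
  - f is a terminal: add 'f' and stop
From L → L P c:
  - L is the symbol being defined: contributes nothing new
    L is not nullable, so stop

Collecting: FIRST(L) = { ',', 'f' }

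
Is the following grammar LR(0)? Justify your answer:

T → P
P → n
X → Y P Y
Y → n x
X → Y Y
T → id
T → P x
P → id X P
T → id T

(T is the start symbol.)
A grammar is LR(0) if no state in the canonical LR(0) collection has:
  - both a shift item (dot before a terminal) and a complete item (shift-reduce conflict), or
  - two or more complete items (reduce-reduce conflict; the accept item [T' → T .] counts as a complete item here).

Augment with T' → T and build the canonical LR(0) collection (I0 = CLOSURE({[T' → . T]}), then GOTO on every symbol after a dot until no new states appear). It has 17 states:
  I0: { [P → . id X P], [P → . n], [T → . P x], [T → . P], [T → . id T], [T → . id], [T' → . T] }  — shift
  I1: { [T → P . x], [T → P .] }  — shift, reduce
  I2: { [T' → T .] }  — accept
  I3: { [P → . id X P], [P → . n], [P → id . X P], [T → . P x], [T → . P], [T → . id T], [T → . id], [T → id . T], [T → id .], [X → . Y P Y], [X → . Y Y], [Y → . n x] }  — shift, reduce
  I4: { [P → n .] }  — reduce
  I5: { [T → id T .] }  — reduce
  I6: { [P → . id X P], [P → . n], [P → id X . P] }  — shift
  I7: { [P → . id X P], [P → . n], [X → Y . P Y], [X → Y . Y], [Y → . n x] }  — shift
  I8: { [P → n .], [Y → n . x] }  — shift, reduce
  I9: { [Y → n x .] }  — reduce
  I10: { [X → Y P . Y], [Y → . n x] }  — shift
  I11: { [X → Y Y .] }  — reduce
  I12: { [P → id . X P], [X → . Y P Y], [X → . Y Y], [Y → . n x] }  — shift
  I13: { [Y → n . x] }  — shift
  I14: { [X → Y P Y .] }  — reduce
  I15: { [P → id X P .] }  — reduce
  I16: { [T → P x .] }  — reduce

Conflict in state I1:
  Shift-reduce conflict between [T → P .] and [T → P . x]
So the grammar is NOT LR(0).

Answer: No. Shift-reduce conflict between [T → P .] and [T → P . x]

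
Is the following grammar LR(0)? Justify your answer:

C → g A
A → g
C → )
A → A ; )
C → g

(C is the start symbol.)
No. Shift-reduce conflict between [C → g .] and [A → . g]

A grammar is LR(0) if no state in the canonical LR(0) collection has:
  - both a shift item (dot before a terminal) and a complete item (shift-reduce conflict), or
  - two or more complete items (reduce-reduce conflict; the accept item [C' → C .] counts as a complete item here).

Augment with C' → C and build the canonical LR(0) collection (I0 = CLOSURE({[C' → . C]}), then GOTO on every symbol after a dot until no new states appear). It has 8 states:
  I0: { [C → . )], [C → . g A], [C → . g], [C' → . C] }  — shift
  I1: { [C → ) .] }  — reduce
  I2: { [C' → C .] }  — accept
  I3: { [A → . A ; )], [A → . g], [C → g . A], [C → g .] }  — shift, reduce
  I4: { [A → A . ; )], [C → g A .] }  — shift, reduce
  I5: { [A → g .] }  — reduce
  I6: { [A → A ; . )] }  — shift
  I7: { [A → A ; ) .] }  — reduce

Conflict in state I3:
  Shift-reduce conflict between [C → g .] and [A → . g]
So the grammar is NOT LR(0).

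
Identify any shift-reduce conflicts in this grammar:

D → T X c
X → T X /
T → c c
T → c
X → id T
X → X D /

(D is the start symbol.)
A shift-reduce conflict occurs when an LR(0) state has both:
  - a complete (reduce) item [A → α .] (dot at the end), and
  - a shift item [B → β . c γ] (dot before a terminal).

Augment with D' → D and build the canonical LR(0) collection (I0 = CLOSURE({[D' → . D]}), then GOTO on every symbol after a dot until no new states appear). It has 14 states:
  I0: { [D → . T X c], [D' → . D], [T → . c c], [T → . c] }  — shift
  I1: { [D' → D .] }  — accept
  I2: { [D → T . X c], [T → . c c], [T → . c], [X → . T X /], [X → . X D /], [X → . id T] }  — shift
  I3: { [T → c . c], [T → c .] }  — shift, reduce
  I4: { [T → c c .] }  — reduce
  I5: { [T → . c c], [T → . c], [X → . T X /], [X → . X D /], [X → . id T], [X → T . X /] }  — shift
  I6: { [D → . T X c], [D → T X . c], [T → . c c], [T → . c], [X → X . D /] }  — shift
  I7: { [T → . c c], [T → . c], [X → id . T] }  — shift
  I8: { [X → id T .] }  — reduce
  I9: { [X → X D . /] }  — shift
  I10: { [D → T X c .], [T → c . c], [T → c .] }  — shift, 2 reduces
  I11: { [X → X D / .] }  — reduce
  I12: { [D → . T X c], [T → . c c], [T → . c], [X → T X . /], [X → X . D /] }  — shift
  I13: { [X → T X / .] }  — reduce

I3 contains reduce item [T → c .] and shift item [T → c . c] — shift-reduce conflict.
I10 contains reduce items [D → T X c .], [T → c .] and shift item [T → c . c] — shift-reduce conflict.

Answer: Yes — I3: [T → c .] vs [T → c . c]; I10: [D → T X c .] vs [T → c . c]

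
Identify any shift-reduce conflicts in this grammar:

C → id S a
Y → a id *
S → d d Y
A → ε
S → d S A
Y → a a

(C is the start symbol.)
No shift-reduce conflicts

Augment with C' → C and build the canonical LR(0) collection (I0 = CLOSURE({[C' → . C]}), then GOTO on every symbol after a dot until no new states appear). It has 14 states:
  I0: { [C → . id S a], [C' → . C] }  — shift
  I1: { [C' → C .] }  — accept
  I2: { [C → id . S a], [S → . d S A], [S → . d d Y] }  — shift
  I3: { [C → id S . a] }  — shift
  I4: { [S → . d S A], [S → . d d Y], [S → d . S A], [S → d . d Y] }  — shift
  I5: { [A → .], [S → d S . A] }  — reduce
  I6: { [S → . d S A], [S → . d d Y], [S → d . S A], [S → d . d Y], [S → d d . Y], [Y → . a a], [Y → . a id *] }  — shift
  I7: { [S → d d Y .] }  — reduce
  I8: { [Y → a . a], [Y → a . id *] }  — shift
  I9: { [Y → a a .] }  — reduce
  I10: { [Y → a id . *] }  — shift
  I11: { [Y → a id * .] }  — reduce
  I12: { [S → d S A .] }  — reduce
  I13: { [C → id S a .] }  — reduce

No state contains both a complete item and a shift item.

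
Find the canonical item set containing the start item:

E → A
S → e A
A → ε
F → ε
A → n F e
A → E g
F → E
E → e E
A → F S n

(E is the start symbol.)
First, augment the grammar with E' → E
I₀ = CLOSURE({ [E' → . E] }):
  [E' → . E] has the dot before E: add [E → . A], [E → . e E]
  [E → . A] has the dot before A: add [A → .], [A → . n F e], [A → . E g], [A → . F S n]
  [A → . F S n] has the dot before F: add [F → .], [F → . E]
No further items can be added.

I₀ = { [A → . E g], [A → . F S n], [A → . n F e], [A → .], [E → . A], [E → . e E], [E' → . E], [F → . E], [F → .] }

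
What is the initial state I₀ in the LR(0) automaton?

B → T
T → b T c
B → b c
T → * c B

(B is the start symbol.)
{ [B → . T], [B → . b c], [B' → . B], [T → . * c B], [T → . b T c] }

First, augment the grammar with B' → B
I₀ = CLOSURE({ [B' → . B] }):
  [B' → . B] has the dot before B: add [B → . T], [B → . b c]
  [B → . T] has the dot before T: add [T → . b T c], [T → . * c B]
No further items can be added.

I₀ = { [B → . T], [B → . b c], [B' → . B], [T → . * c B], [T → . b T c] }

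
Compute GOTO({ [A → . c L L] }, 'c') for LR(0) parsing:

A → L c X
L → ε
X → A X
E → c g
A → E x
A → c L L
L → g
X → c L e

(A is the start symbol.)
GOTO(I, 'c') = CLOSURE({ [A → αX.β] : [A → α.Xβ] ∈ I, X = 'c' })

Items with dot before 'c', with the dot advanced:
  [A → . c L L] → [A → c . L L]
Closure of the advanced items:
  [A → c . L L] has the dot before L: add [L → .], [L → . g]

GOTO = { [A → c . L L], [L → . g], [L → .] }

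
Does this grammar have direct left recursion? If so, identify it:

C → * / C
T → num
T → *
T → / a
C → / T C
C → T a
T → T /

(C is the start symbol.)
Direct left recursion occurs when N → N α for some non-terminal N (the right-hand side begins with the left-hand side itself).

C → * / C: starts with '*'
T → num: starts with num
T → *: starts with '*'
T → / a: starts with '/'
C → / T C: starts with '/'
C → T a: starts with T
T → T /: LEFT RECURSIVE (starts with T)

The grammar has direct left recursion on: T.

Answer: Yes, T is left-recursive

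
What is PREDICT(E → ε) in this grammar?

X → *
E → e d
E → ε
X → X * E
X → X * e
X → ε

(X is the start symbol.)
{ $, '*' }

PREDICT(E → ε) = (FIRST(RHS) \ {ε}) ∪ (FOLLOW(E) if ε ∈ FIRST(RHS), i.e. RHS ⇒* ε)
The right-hand side is ε (FIRST(ε) = { ε }), so the predict set is FOLLOW(E) = { $, '*' }
PREDICT(E → ε) = { $, '*' }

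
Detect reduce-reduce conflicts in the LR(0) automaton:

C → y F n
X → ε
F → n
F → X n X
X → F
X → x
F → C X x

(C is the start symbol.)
No reduce-reduce conflicts

A reduce-reduce conflict occurs when an LR(0) state has two complete items [A → α .] and [B → β .] — both call for a reduction, and with no lookahead the parser cannot choose between them.

Augment with C' → C and build the canonical LR(0) collection (I0 = CLOSURE({[C' → . C]}), then GOTO on every symbol after a dot until no new states appear). It has 14 states:
  I0: { [C → . y F n], [C' → . C] }  — shift
  I1: { [C' → C .] }  — accept
  I2: { [C → . y F n], [C → y . F n], [F → . C X x], [F → . X n X], [F → . n], [X → . F], [X → . x], [X → .] }  — shift, reduce
  I3: { [C → . y F n], [F → . C X x], [F → . X n X], [F → . n], [F → C . X x], [X → . F], [X → . x], [X → .] }  — shift, reduce
  I4: { [C → y F . n], [X → F .] }  — shift, reduce
  I5: { [F → X . n X] }  — shift
  I6: { [F → n .] }  — reduce
  I7: { [X → x .] }  — reduce
  I8: { [C → . y F n], [F → . C X x], [F → . X n X], [F → . n], [F → X n . X], [X → . F], [X → . x], [X → .] }  — shift, reduce
  I9: { [X → F .] }  — reduce
  I10: { [F → X . n X], [F → X n X .] }  — shift, reduce
  I11: { [C → y F n .] }  — reduce
  I12: { [F → C X . x], [F → X . n X] }  — shift
  I13: { [F → C X x .] }  — reduce

No state contains more than one complete item.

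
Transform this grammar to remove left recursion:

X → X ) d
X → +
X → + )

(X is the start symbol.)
X is directly left-recursive. The standard transformation for
  A → A α₁ | ... | A α_m | β₁ | ... | β_n
is
  A  → β₁ A' | ... | β_n A'
  A' → α₁ A' | ... | α_m A' | ε

X → + becomes X → + X'
X → + ) becomes X → + ) X'
X → X ) d becomes X' → ) d X'
Add X' → ε

Resulting grammar:
X → + X'
X → + ) X'
X' → ) d X'
X' → ε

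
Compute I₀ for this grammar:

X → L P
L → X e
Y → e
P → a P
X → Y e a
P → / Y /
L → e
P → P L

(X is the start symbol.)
First, augment the grammar with X' → X
I₀ = CLOSURE({ [X' → . X] }):
  [X' → . X] has the dot before X: add [X → . L P], [X → . Y e a]
  [X → . L P] has the dot before L: add [L → . X e], [L → . e]
  [X → . Y e a] has the dot before Y: add [Y → . e]
No further items can be added.

I₀ = { [L → . X e], [L → . e], [X → . L P], [X → . Y e a], [X' → . X], [Y → . e] }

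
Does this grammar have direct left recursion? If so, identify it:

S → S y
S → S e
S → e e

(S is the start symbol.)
Yes, S is left-recursive

Direct left recursion occurs when N → N α for some non-terminal N (the right-hand side begins with the left-hand side itself).

S → S y: LEFT RECURSIVE (starts with S)
S → S e: LEFT RECURSIVE (starts with S)
S → e e: starts with e

The grammar has direct left recursion on: S.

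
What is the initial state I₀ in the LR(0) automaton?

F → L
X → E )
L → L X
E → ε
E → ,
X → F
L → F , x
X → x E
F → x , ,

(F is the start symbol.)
{ [F → . L], [F → . x , ,], [F' → . F], [L → . F , x], [L → . L X] }

First, augment the grammar with F' → F
I₀ = CLOSURE({ [F' → . F] }):
  [F' → . F] has the dot before F: add [F → . L], [F → . x , ,]
  [F → . L] has the dot before L: add [L → . L X], [L → . F , x]
No further items can be added.

I₀ = { [F → . L], [F → . x , ,], [F' → . F], [L → . F , x], [L → . L X] }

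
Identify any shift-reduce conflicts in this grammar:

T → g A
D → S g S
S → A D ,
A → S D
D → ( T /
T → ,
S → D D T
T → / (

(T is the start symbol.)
Yes — I6: [T → g A .] vs [D → . ( T /]; I10: [A → S D .] vs [D → . ( T /]; I12: [D → S g S .] vs [D → . ( T /]

Augment with T' → T and build the canonical LR(0) collection (I0 = CLOSURE({[T' → . T]}), then GOTO on every symbol after a dot until no new states appear). It has 20 states:
  I0: { [T → . ,], [T → . / (], [T → . g A], [T' → . T] }  — shift
  I1: { [T → , .] }  — reduce
  I2: { [T → / . (] }  — shift
  I3: { [T' → T .] }  — accept
  I4: { [A → . S D], [D → . ( T /], [D → . S g S], [S → . A D ,], [S → . D D T], [T → g . A] }  — shift
  I5: { [D → ( . T /], [T → . ,], [T → . / (], [T → . g A] }  — shift
  I6: { [A → . S D], [D → . ( T /], [D → . S g S], [S → . A D ,], [S → . D D T], [S → A . D ,], [T → g A .] }  — shift, reduce
  I7: { [A → . S D], [D → . ( T /], [D → . S g S], [S → . A D ,], [S → . D D T], [S → D . D T] }  — shift
  I8: { [A → . S D], [A → S . D], [D → . ( T /], [D → . S g S], [D → S . g S], [S → . A D ,], [S → . D D T] }  — shift
  I9: { [A → . S D], [D → . ( T /], [D → . S g S], [S → . A D ,], [S → . D D T], [S → A . D ,] }  — shift
  I10: { [A → . S D], [A → S D .], [D → . ( T /], [D → . S g S], [S → . A D ,], [S → . D D T], [S → D . D T] }  — shift, reduce
  I11: { [A → . S D], [D → . ( T /], [D → . S g S], [D → S g . S], [S → . A D ,], [S → . D D T] }  — shift
  I12: { [A → . S D], [A → S . D], [D → . ( T /], [D → . S g S], [D → S . g S], [D → S g S .], [S → . A D ,], [S → . D D T] }  — shift, reduce
  I13: { [A → . S D], [D → . ( T /], [D → . S g S], [S → . A D ,], [S → . D D T], [S → D . D T], [S → D D . T], [T → . ,], [T → . / (], [T → . g A] }  — shift
  I14: { [S → D D T .] }  — reduce
  I15: { [A → . S D], [D → . ( T /], [D → . S g S], [S → . A D ,], [S → . D D T], [S → A D . ,], [S → D . D T] }  — shift
  I16: { [S → A D , .] }  — reduce
  I17: { [D → ( T . /] }  — shift
  I18: { [D → ( T / .] }  — reduce
  I19: { [T → / ( .] }  — reduce

I6 contains reduce item [T → g A .] and shift item [D → . ( T /] — shift-reduce conflict.
I10 contains reduce item [A → S D .] and shift item [D → . ( T /] — shift-reduce conflict.
I12 contains reduce item [D → S g S .] and shift items [D → . ( T /], [D → S . g S] — shift-reduce conflict.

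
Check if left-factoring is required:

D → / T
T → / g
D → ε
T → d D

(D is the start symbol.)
No, left-factoring is not needed

Left-factoring is needed when two productions for the same non-terminal
share a common prefix on the right-hand side.

Productions for D:
  D → / T
  D → ε
Productions for T:
  T → / g
  T → d D

No common prefixes found.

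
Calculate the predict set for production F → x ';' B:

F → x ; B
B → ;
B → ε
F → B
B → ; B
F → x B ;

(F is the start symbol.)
{ 'x' }

PREDICT(F → x ';' B) = (FIRST(RHS) \ {ε}) ∪ (FOLLOW(F) if ε ∈ FIRST(RHS), i.e. RHS ⇒* ε)
FIRST(x ';' B) = { 'x' }
ε ∉ FIRST(x ';' B), so FOLLOW(F) is not added.
PREDICT(F → x ';' B) = { 'x' }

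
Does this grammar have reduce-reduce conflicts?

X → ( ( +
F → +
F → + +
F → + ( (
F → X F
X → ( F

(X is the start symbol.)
Yes — I11: [F → + .] vs [X → ( ( + .]

Augment with X' → X and build the canonical LR(0) collection (I0 = CLOSURE({[X' → . X]}), then GOTO on every symbol after a dot until no new states appear). It has 12 states:
  I0: { [X → . ( ( +], [X → . ( F], [X' → . X] }  — shift
  I1: { [F → . + ( (], [F → . + +], [F → . +], [F → . X F], [X → ( . ( +], [X → ( . F], [X → . ( ( +], [X → . ( F] }  — shift
  I2: { [X' → X .] }  — accept
  I3: { [F → . + ( (], [F → . + +], [F → . +], [F → . X F], [X → ( ( . +], [X → ( . ( +], [X → ( . F], [X → . ( ( +], [X → . ( F] }  — shift
  I4: { [F → + . ( (], [F → + . +], [F → + .] }  — shift, reduce
  I5: { [X → ( F .] }  — reduce
  I6: { [F → . + ( (], [F → . + +], [F → . +], [F → . X F], [F → X . F], [X → . ( ( +], [X → . ( F] }  — shift
  I7: { [F → X F .] }  — reduce
  I8: { [F → + ( . (] }  — shift
  I9: { [F → + + .] }  — reduce
  I10: { [F → + ( ( .] }  — reduce
  I11: { [F → + . ( (], [F → + . +], [F → + .], [X → ( ( + .] }  — shift, 2 reduces

I11 contains complete items [F → + .], [X → ( ( + .] — reduce-reduce conflict.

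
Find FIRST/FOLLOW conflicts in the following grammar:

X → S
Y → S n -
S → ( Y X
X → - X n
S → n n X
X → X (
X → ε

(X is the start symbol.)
A FIRST/FOLLOW conflict occurs when a non-terminal N has a nullable alternative N → β (β ⇒* ε) and another alternative N → α with FIRST(α) ∩ FOLLOW(N) ≠ ∅: on such a lookahead the parser cannot decide between expanding α and letting N vanish via β.

Nullable non-terminals: X.
FIRST sets used below: FIRST(S) = { '(', 'n' }, FIRST(X) = { '(', '-', 'n', ε }

X: nullable alternative(s) X → ε; FOLLOW(X) = { $, '(', 'n' }
  X → S: FIRST \ {ε} = { '(', 'n' } — overlaps FOLLOW(X) on { '(', 'n' }: CONFLICT
  X → - X n: FIRST \ {ε} = { '-' } — disjoint from FOLLOW(X)
  X → X (: FIRST \ {ε} = { '(', '-', 'n' } — overlaps FOLLOW(X) on { '(', 'n' }: CONFLICT
  X → ε: FIRST \ {ε} = { } — this is the only nullable alternative, skip

S, Y have no nullable alternative, so no FIRST/FOLLOW check is needed there.

So the grammar has 2 FIRST/FOLLOW conflicts (marked CONFLICT above).

Answer: Yes. X → S with FOLLOW(X) on { '(', 'n' }; X → X '(' with FOLLOW(X) on { '(', 'n' }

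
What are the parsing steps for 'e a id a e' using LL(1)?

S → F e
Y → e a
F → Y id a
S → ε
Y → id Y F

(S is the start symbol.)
LL(1) parsing maintains a stack (initially the start symbol over $) and the input. At each step: if the stack top is a terminal, match it against the current input token; if it is a non-terminal N, replace it with the RHS of M[N, lookahead] (the unique production whose predict set contains the lookahead).

Stack is shown with the top on the left.

Stack         Input         Action
----------------------------------
S $           e a id a e $  output S → F e
F e $         e a id a e $  output F → Y id a
Y id a e $    e a id a e $  output Y → e a
e a id a e $  e a id a e $  match 'e'
a id a e $    a id a e $    match 'a'
id a e $      id a e $      match 'id'
a e $         a e $         match 'a'
e $           e $           match 'e'
$             $             accept

The string is accepted.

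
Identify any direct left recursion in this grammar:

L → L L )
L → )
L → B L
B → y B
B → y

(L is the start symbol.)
Yes, L is left-recursive

Direct left recursion occurs when N → N α for some non-terminal N (the right-hand side begins with the left-hand side itself).

L → L L ): LEFT RECURSIVE (starts with L)
L → ): starts with ')'
L → B L: starts with B
B → y B: starts with y
B → y: starts with y

The grammar has direct left recursion on: L.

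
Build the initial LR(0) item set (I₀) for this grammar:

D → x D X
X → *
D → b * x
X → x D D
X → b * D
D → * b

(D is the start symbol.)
First, augment the grammar with D' → D
I₀ = CLOSURE({ [D' → . D] }):
  [D' → . D] has the dot before D: add [D → . x D X], [D → . b * x], [D → . * b]
No further items can be added.

I₀ = { [D → . * b], [D → . b * x], [D → . x D X], [D' → . D] }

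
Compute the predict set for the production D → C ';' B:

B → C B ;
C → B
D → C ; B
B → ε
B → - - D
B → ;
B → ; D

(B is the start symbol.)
PREDICT(D → C ';' B) = (FIRST(RHS) \ {ε}) ∪ (FOLLOW(D) if ε ∈ FIRST(RHS), i.e. RHS ⇒* ε)
FIRST(C) = { '-', ';', ε }
FIRST(C ';' B) = { '-', ';' }
ε ∉ FIRST(C ';' B), so FOLLOW(D) is not added.
PREDICT(D → C ';' B) = { '-', ';' }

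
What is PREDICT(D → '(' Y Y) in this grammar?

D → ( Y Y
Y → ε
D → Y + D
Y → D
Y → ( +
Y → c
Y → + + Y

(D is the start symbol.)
{ '(' }

PREDICT(D → '(' Y Y) = (FIRST(RHS) \ {ε}) ∪ (FOLLOW(D) if ε ∈ FIRST(RHS), i.e. RHS ⇒* ε)
FIRST('(' Y Y) = { '(' }
ε ∉ FIRST('(' Y Y), so FOLLOW(D) is not added.
PREDICT(D → '(' Y Y) = { '(' }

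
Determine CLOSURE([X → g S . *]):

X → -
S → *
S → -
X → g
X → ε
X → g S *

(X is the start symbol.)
Start with: [X → g S . *]
The dot precedes the terminal '*', so nothing is added.

CLOSURE = { [X → g S . *] }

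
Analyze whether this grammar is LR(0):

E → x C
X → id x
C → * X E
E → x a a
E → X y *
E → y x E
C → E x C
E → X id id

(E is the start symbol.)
Yes, the grammar is LR(0)

A grammar is LR(0) if no state in the canonical LR(0) collection has:
  - both a shift item (dot before a terminal) and a complete item (shift-reduce conflict), or
  - two or more complete items (reduce-reduce conflict; the accept item [E' → E .] counts as a complete item here).

Augment with E' → E and build the canonical LR(0) collection (I0 = CLOSURE({[E' → . E]}), then GOTO on every symbol after a dot until no new states appear). It has 22 states:
  I0: { [E → . X id id], [E → . X y *], [E → . x C], [E → . x a a], [E → . y x E], [E' → . E], [X → . id x] }  — shift
  I1: { [E' → E .] }  — accept
  I2: { [E → X . id id], [E → X . y *] }  — shift
  I3: { [X → id . x] }  — shift
  I4: { [C → . * X E], [C → . E x C], [E → . X id id], [E → . X y *], [E → . x C], [E → . x a a], [E → . y x E], [E → x . C], [E → x . a a], [X → . id x] }  — shift
  I5: { [E → y . x E] }  — shift
  I6: { [E → . X id id], [E → . X y *], [E → . x C], [E → . x a a], [E → . y x E], [E → y x . E], [X → . id x] }  — shift
  I7: { [E → y x E .] }  — reduce
  I8: { [C → * . X E], [X → . id x] }  — shift
  I9: { [E → x C .] }  — reduce
  I10: { [C → E . x C] }  — shift
  I11: { [E → x a . a] }  — shift
  I12: { [E → x a a .] }  — reduce
  I13: { [C → . * X E], [C → . E x C], [C → E x . C], [E → . X id id], [E → . X y *], [E → . x C], [E → . x a a], [E → . y x E], [X → . id x] }  — shift
  I14: { [C → E x C .] }  — reduce
  I15: { [C → * X . E], [E → . X id id], [E → . X y *], [E → . x C], [E → . x a a], [E → . y x E], [X → . id x] }  — shift
  I16: { [C → * X E .] }  — reduce
  I17: { [X → id x .] }  — reduce
  I18: { [E → X id . id] }  — shift
  I19: { [E → X y . *] }  — shift
  I20: { [E → X y * .] }  — reduce
  I21: { [E → X id id .] }  — reduce

Every state is either a pure shift/goto state or contains exactly one complete item and nothing to shift — no conflicts. The grammar is LR(0).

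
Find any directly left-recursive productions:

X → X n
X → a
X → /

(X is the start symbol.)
X → X n: LEFT RECURSIVE (starts with X)
X → a: starts with a
X → /: starts with '/'

The grammar has direct left recursion on: X.

Answer: Yes, X is left-recursive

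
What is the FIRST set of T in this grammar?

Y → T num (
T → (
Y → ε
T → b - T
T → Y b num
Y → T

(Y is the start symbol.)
{ '(', 'b' }

To compute FIRST(T), examine every production with T on the left-hand side, reading each right-hand side left to right until a non-nullable symbol is reached.

FIRST sets of the other non-terminals involved (by the same procedure, iterated to a fixed point):
  FIRST(Y) = { '(', 'b', ε }

From T → (:
  - '(' is a terminal: add '(' and stop
From T → b - T:
  - b is a terminal: add 'b' and stop
From T → Y b num:
  - Y is a non-terminal: add FIRST(Y) \ {ε} = { '(', 'b' }
    Y is nullable, so continue to the next symbol
  - b is a terminal: add 'b' and stop

Collecting: FIRST(T) = { '(', 'b' }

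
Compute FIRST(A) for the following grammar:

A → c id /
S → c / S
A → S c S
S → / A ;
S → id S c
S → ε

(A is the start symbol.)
{ '/', 'c', 'id' }

To compute FIRST(A), examine every production with A on the left-hand side, reading each right-hand side left to right until a non-nullable symbol is reached.

FIRST sets of the other non-terminals involved (by the same procedure, iterated to a fixed point):
  FIRST(S) = { '/', 'c', 'id', ε }

From A → c id /:
  - c is a terminal: add 'c' and stop
From A → S c S:
  - S is a non-terminal: add FIRST(S) \ {ε} = { '/', 'c', 'id' }
    S is nullable, so continue to the next symbol
  - c is a terminal: add 'c' and stop

Collecting: FIRST(A) = { '/', 'c', 'id' }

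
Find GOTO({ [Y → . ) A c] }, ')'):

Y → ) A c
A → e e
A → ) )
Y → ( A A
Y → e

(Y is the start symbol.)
{ [A → . ) )], [A → . e e], [Y → ) . A c] }

GOTO(I, ')') = CLOSURE({ [A → αX.β] : [A → α.Xβ] ∈ I, X = ')' })

Items with dot before ')', with the dot advanced:
  [Y → . ) A c] → [Y → ) . A c]
Closure of the advanced items:
  [Y → ) . A c] has the dot before A: add [A → . e e], [A → . ) )]

GOTO = { [A → . ) )], [A → . e e], [Y → ) . A c] }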